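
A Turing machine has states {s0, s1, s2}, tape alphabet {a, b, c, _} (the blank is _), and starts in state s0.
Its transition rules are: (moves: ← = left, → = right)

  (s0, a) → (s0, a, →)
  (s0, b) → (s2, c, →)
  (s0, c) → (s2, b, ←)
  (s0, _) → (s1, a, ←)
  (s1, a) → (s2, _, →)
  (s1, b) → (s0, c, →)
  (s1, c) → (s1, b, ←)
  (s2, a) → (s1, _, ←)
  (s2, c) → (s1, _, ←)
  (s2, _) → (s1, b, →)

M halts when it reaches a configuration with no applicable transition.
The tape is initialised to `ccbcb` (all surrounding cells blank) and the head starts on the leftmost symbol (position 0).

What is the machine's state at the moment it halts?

s0 | __[c]cbcb   read c → write b, move ←, go to s2
s2 | _[_]bcbcb   read _ → write b, move →, go to s1
s1 | _b[b]cbcb   read b → write c, move →, go to s0
s0 | _bc[c]bcb   read c → write b, move ←, go to s2
s2 | _b[c]bbcb   read c → write _, move ←, go to s1
s1 | _[b]_bbcb   read b → write c, move →, go to s0
s0 | _c[_]bbcb   read _ → write a, move ←, go to s1
s1 | _[c]abbcb   read c → write b, move ←, go to s1
s1 | [_]babbcb
No transition is defined for (s1, _); M halts in state s1.

s1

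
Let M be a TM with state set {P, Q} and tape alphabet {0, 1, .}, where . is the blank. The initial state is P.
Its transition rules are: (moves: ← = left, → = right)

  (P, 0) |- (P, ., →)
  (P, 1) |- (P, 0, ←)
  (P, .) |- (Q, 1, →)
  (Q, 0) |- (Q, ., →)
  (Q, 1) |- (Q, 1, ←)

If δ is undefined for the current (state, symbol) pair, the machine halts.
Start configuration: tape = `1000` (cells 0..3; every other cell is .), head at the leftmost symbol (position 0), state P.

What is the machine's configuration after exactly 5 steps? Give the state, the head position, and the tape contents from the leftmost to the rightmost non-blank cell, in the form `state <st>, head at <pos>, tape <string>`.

state Q, head at 3, tape 1...0

P | .[1]000   read 1 → write 0, move ←, go to P
P | [.]0000   read . → write 1, move →, go to Q
Q | 1[0]000   read 0 → write ., move →, go to Q
Q | 1.[0]00   read 0 → write ., move →, go to Q
Q | 1..[0]0   read 0 → write ., move →, go to Q
Q | 1...[0]
After 5 steps: state Q, head at 3, tape 1...0.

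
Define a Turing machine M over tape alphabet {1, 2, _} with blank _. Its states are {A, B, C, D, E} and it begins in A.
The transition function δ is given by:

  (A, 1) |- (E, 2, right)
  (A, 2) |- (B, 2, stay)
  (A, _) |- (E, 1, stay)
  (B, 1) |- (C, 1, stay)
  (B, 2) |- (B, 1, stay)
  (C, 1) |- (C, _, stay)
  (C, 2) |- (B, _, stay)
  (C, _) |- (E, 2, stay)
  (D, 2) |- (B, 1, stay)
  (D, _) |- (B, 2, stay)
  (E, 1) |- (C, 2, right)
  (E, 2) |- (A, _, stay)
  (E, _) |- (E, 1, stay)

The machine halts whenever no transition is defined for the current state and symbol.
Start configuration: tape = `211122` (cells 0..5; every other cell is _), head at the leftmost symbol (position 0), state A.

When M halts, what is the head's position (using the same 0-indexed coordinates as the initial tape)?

4

state=A head=0 tape=[2]11122   (A,2)→(B,2,stay)
state=B head=0 tape=[2]11122   (B,2)→(B,1,stay)
state=B head=0 tape=[1]11122   (B,1)→(C,1,stay)
state=C head=0 tape=[1]11122   (C,1)→(C,_,stay)
state=C head=0 tape=[_]11122   (C,_)→(E,2,stay)
state=E head=0 tape=[2]11122   (E,2)→(A,_,stay)
state=A head=0 tape=[_]11122   (A,_)→(E,1,stay)
state=E head=0 tape=[1]11122   (E,1)→(C,2,right)
state=C head=1 tape=2[1]1122   (C,1)→(C,_,stay)
state=C head=1 tape=2[_]1122   (C,_)→(E,2,stay)
state=E head=1 tape=2[2]1122   (E,2)→(A,_,stay)
state=A head=1 tape=2[_]1122   (A,_)→(E,1,stay)
state=E head=1 tape=2[1]1122   (E,1)→(C,2,right)
state=C head=2 tape=22[1]122   (C,1)→(C,_,stay)
state=C head=2 tape=22[_]122   (C,_)→(E,2,stay)
state=E head=2 tape=22[2]122   (E,2)→(A,_,stay)
state=A head=2 tape=22[_]122   (A,_)→(E,1,stay)
state=E head=2 tape=22[1]122   (E,1)→(C,2,right)
state=C head=3 tape=222[1]22   (C,1)→(C,_,stay)
state=C head=3 tape=222[_]22   (C,_)→(E,2,stay)
state=E head=3 tape=222[2]22   (E,2)→(A,_,stay)
state=A head=3 tape=222[_]22   (A,_)→(E,1,stay)
state=E head=3 tape=222[1]22   (E,1)→(C,2,right)
state=C head=4 tape=2222[2]2   (C,2)→(B,_,stay)
state=B head=4 tape=2222[_]2
At halt the head is at cell 4.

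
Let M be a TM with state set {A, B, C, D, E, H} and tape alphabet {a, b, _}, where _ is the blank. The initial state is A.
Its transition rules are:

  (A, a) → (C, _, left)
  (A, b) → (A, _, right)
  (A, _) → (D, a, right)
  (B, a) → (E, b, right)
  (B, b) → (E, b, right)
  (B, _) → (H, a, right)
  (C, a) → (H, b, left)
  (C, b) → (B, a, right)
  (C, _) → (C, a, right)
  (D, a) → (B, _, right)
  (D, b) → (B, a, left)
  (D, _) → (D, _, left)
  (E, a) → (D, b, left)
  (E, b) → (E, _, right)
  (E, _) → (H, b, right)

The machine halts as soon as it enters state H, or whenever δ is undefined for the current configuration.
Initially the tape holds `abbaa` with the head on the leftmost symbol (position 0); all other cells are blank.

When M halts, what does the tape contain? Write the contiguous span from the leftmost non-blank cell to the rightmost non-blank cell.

state=A head=0 tape=__[a]bbaa   (A,a)→(C,_,left)
state=C head=-1 tape=_[_]_bbaa   (C,_)→(C,a,right)
state=C head=0 tape=_a[_]bbaa   (C,_)→(C,a,right)
state=C head=1 tape=_aa[b]baa   (C,b)→(B,a,right)
state=B head=2 tape=_aaa[b]aa   (B,b)→(E,b,right)
state=E head=3 tape=_aaab[a]a   (E,a)→(D,b,left)
state=D head=2 tape=_aaa[b]ba   (D,b)→(B,a,left)
state=B head=1 tape=_aa[a]aba   (B,a)→(E,b,right)
state=E head=2 tape=_aab[a]ba   (E,a)→(D,b,left)
state=D head=1 tape=_aa[b]bba   (D,b)→(B,a,left)
state=B head=0 tape=_a[a]abba   (B,a)→(E,b,right)
state=E head=1 tape=_ab[a]bba   (E,a)→(D,b,left)
state=D head=0 tape=_a[b]bbba   (D,b)→(B,a,left)
state=B head=-1 tape=_[a]abbba   (B,a)→(E,b,right)
state=E head=0 tape=_b[a]bbba   (E,a)→(D,b,left)
state=D head=-1 tape=_[b]bbbba   (D,b)→(B,a,left)
state=B head=-2 tape=[_]abbbba   (B,_)→(H,a,right)
state=H head=-1 tape=a[a]bbbba
The non-blank tape span at halt is aabbbba.

aabbbba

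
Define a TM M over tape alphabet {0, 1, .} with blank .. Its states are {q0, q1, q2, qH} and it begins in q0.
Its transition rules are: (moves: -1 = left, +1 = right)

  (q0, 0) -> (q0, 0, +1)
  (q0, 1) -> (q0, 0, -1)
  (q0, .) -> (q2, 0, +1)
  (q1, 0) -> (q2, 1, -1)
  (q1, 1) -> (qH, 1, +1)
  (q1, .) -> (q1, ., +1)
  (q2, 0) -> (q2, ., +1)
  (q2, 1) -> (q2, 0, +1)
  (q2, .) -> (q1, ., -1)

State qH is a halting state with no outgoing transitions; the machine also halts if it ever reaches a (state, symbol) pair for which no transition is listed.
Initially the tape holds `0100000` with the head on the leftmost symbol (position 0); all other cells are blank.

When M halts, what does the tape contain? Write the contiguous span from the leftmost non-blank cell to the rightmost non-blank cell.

1.1.1.1

q0 | .[0]100000..   read 0 → write 0, move +1, go to q0
q0 | .0[1]00000..   read 1 → write 0, move -1, go to q0
q0 | .[0]000000..   read 0 → write 0, move +1, go to q0
q0 | .0[0]00000..   read 0 → write 0, move +1, go to q0
q0 | .00[0]0000..   read 0 → write 0, move +1, go to q0
q0 | .000[0]000..   read 0 → write 0, move +1, go to q0
q0 | .0000[0]00..   read 0 → write 0, move +1, go to q0
q0 | .00000[0]0..   read 0 → write 0, move +1, go to q0
q0 | .000000[0]..   read 0 → write 0, move +1, go to q0
q0 | .0000000[.].   read . → write 0, move +1, go to q2
q2 | .00000000[.]   read . → write ., move -1, go to q1
q1 | .0000000[0].   read 0 → write 1, move -1, go to q2
q2 | .000000[0]1.   read 0 → write ., move +1, go to q2
q2 | .000000.[1].   read 1 → write 0, move +1, go to q2
q2 | .000000.0[.]   read . → write ., move -1, go to q1
q1 | .000000.[0].   read 0 → write 1, move -1, go to q2
q2 | .000000[.]1.   read . → write ., move -1, go to q1
q1 | .00000[0].1.   read 0 → write 1, move -1, go to q2
q2 | .0000[0]1.1.   read 0 → write ., move +1, go to q2
q2 | .0000.[1].1.   read 1 → write 0, move +1, go to q2
q2 | .0000.0[.]1.   read . → write ., move -1, go to q1
q1 | .0000.[0].1.   read 0 → write 1, move -1, go to q2
q2 | .0000[.]1.1.   read . → write ., move -1, go to q1
q1 | .000[0].1.1.   read 0 → write 1, move -1, go to q2
q2 | .00[0]1.1.1.   read 0 → write ., move +1, go to q2
q2 | .00.[1].1.1.   read 1 → write 0, move +1, go to q2
q2 | .00.0[.]1.1.   read . → write ., move -1, go to q1
q1 | .00.[0].1.1.   read 0 → write 1, move -1, go to q2
q2 | .00[.]1.1.1.   read . → write ., move -1, go to q1
q1 | .0[0].1.1.1.   read 0 → write 1, move -1, go to q2
q2 | .[0]1.1.1.1.   read 0 → write ., move +1, go to q2
q2 | ..[1].1.1.1.   read 1 → write 0, move +1, go to q2
q2 | ..0[.]1.1.1.   read . → write ., move -1, go to q1
q1 | ..[0].1.1.1.   read 0 → write 1, move -1, go to q2
q2 | .[.]1.1.1.1.   read . → write ., move -1, go to q1
q1 | [.].1.1.1.1.   read . → write ., move +1, go to q1
q1 | .[.]1.1.1.1.   read . → write ., move +1, go to q1
q1 | ..[1].1.1.1.   read 1 → write 1, move +1, go to qH
qH | ..1[.]1.1.1.
The non-blank tape span at halt is 1.1.1.1.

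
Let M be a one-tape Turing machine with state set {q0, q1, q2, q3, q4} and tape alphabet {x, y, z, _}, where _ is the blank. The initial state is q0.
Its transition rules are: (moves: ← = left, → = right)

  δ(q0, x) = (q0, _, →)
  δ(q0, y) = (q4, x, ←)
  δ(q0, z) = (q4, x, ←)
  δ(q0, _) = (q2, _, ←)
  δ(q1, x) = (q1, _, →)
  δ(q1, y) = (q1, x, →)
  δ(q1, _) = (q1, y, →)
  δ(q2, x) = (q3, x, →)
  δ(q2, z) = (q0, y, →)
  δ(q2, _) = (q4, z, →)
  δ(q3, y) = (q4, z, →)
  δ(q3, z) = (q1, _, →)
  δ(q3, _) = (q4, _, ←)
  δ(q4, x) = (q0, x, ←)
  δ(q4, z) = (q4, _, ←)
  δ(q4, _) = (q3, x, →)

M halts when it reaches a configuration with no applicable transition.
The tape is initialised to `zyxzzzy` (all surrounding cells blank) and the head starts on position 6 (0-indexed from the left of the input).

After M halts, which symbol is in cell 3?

_

q0 | ___zyxzzz[y]   read y → write x, move ←, go to q4
q4 | ___zyxzz[z]x   read z → write _, move ←, go to q4
q4 | ___zyxz[z]_x   read z → write _, move ←, go to q4
q4 | ___zyx[z]__x   read z → write _, move ←, go to q4
q4 | ___zy[x]___x   read x → write x, move ←, go to q0
q0 | ___z[y]x___x   read y → write x, move ←, go to q4
q4 | ___[z]xx___x   read z → write _, move ←, go to q4
q4 | __[_]_xx___x   read _ → write x, move →, go to q3
q3 | __x[_]xx___x   read _ → write _, move ←, go to q4
q4 | __[x]_xx___x   read x → write x, move ←, go to q0
q0 | _[_]x_xx___x   read _ → write _, move ←, go to q2
q2 | [_]_x_xx___x   read _ → write z, move →, go to q4
q4 | z[_]x_xx___x   read _ → write x, move →, go to q3
q3 | zx[x]_xx___x
Cell 3 holds _ when M halts.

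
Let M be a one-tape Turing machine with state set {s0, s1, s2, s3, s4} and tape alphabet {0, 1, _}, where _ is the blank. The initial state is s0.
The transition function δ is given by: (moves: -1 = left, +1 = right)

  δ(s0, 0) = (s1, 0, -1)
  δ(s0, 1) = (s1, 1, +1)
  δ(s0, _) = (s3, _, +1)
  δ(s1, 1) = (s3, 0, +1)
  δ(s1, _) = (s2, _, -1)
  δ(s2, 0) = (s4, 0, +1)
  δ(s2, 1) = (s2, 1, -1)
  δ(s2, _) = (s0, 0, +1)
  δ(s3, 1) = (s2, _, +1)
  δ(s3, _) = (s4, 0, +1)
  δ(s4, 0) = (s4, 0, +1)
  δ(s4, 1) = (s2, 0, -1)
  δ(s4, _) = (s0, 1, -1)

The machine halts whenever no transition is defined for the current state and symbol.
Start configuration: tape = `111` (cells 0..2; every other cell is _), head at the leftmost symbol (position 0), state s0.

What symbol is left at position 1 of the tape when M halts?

0

s0 | [1]11____   read 1 → write 1, move +1, go to s1
s1 | 1[1]1____   read 1 → write 0, move +1, go to s3
s3 | 10[1]____   read 1 → write _, move +1, go to s2
s2 | 10_[_]___   read _ → write 0, move +1, go to s0
s0 | 10_0[_]__   read _ → write _, move +1, go to s3
s3 | 10_0_[_]_   read _ → write 0, move +1, go to s4
s4 | 10_0_0[_]   read _ → write 1, move -1, go to s0
s0 | 10_0_[0]1   read 0 → write 0, move -1, go to s1
s1 | 10_0[_]01   read _ → write _, move -1, go to s2
s2 | 10_[0]_01   read 0 → write 0, move +1, go to s4
s4 | 10_0[_]01   read _ → write 1, move -1, go to s0
s0 | 10_[0]101   read 0 → write 0, move -1, go to s1
s1 | 10[_]0101   read _ → write _, move -1, go to s2
s2 | 1[0]_0101   read 0 → write 0, move +1, go to s4
s4 | 10[_]0101   read _ → write 1, move -1, go to s0
s0 | 1[0]10101   read 0 → write 0, move -1, go to s1
s1 | [1]010101   read 1 → write 0, move +1, go to s3
s3 | 0[0]10101
Cell 1 holds 0 when M halts.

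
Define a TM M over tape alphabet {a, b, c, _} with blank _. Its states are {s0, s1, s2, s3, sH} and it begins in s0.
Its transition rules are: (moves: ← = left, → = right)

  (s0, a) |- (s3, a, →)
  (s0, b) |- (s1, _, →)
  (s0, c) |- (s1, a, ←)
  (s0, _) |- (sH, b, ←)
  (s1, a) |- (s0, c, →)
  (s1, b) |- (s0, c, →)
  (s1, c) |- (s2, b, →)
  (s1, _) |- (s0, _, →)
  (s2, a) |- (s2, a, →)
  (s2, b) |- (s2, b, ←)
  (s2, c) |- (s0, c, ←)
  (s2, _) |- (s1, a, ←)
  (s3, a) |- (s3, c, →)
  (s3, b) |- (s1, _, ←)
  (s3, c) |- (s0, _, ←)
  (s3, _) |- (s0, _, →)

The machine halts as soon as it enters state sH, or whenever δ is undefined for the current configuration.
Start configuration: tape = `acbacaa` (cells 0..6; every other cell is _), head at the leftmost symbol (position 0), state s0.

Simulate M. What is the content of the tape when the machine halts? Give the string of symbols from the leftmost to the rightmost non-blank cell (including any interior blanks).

a__baaca_b

state=s0 head=0 tape=[a]cbacaa___   (s0,a)→(s3,a,→)
state=s3 head=1 tape=a[c]bacaa___   (s3,c)→(s0,_,←)
state=s0 head=0 tape=[a]_bacaa___   (s0,a)→(s3,a,→)
state=s3 head=1 tape=a[_]bacaa___   (s3,_)→(s0,_,→)
state=s0 head=2 tape=a_[b]acaa___   (s0,b)→(s1,_,→)
state=s1 head=3 tape=a__[a]caa___   (s1,a)→(s0,c,→)
state=s0 head=4 tape=a__c[c]aa___   (s0,c)→(s1,a,←)
state=s1 head=3 tape=a__[c]aaa___   (s1,c)→(s2,b,→)
state=s2 head=4 tape=a__b[a]aa___   (s2,a)→(s2,a,→)
state=s2 head=5 tape=a__ba[a]a___   (s2,a)→(s2,a,→)
state=s2 head=6 tape=a__baa[a]___   (s2,a)→(s2,a,→)
state=s2 head=7 tape=a__baaa[_]__   (s2,_)→(s1,a,←)
state=s1 head=6 tape=a__baa[a]a__   (s1,a)→(s0,c,→)
state=s0 head=7 tape=a__baac[a]__   (s0,a)→(s3,a,→)
state=s3 head=8 tape=a__baaca[_]_   (s3,_)→(s0,_,→)
state=s0 head=9 tape=a__baaca_[_]   (s0,_)→(sH,b,←)
state=sH head=8 tape=a__baaca[_]b
The non-blank tape span at halt is a__baaca_b.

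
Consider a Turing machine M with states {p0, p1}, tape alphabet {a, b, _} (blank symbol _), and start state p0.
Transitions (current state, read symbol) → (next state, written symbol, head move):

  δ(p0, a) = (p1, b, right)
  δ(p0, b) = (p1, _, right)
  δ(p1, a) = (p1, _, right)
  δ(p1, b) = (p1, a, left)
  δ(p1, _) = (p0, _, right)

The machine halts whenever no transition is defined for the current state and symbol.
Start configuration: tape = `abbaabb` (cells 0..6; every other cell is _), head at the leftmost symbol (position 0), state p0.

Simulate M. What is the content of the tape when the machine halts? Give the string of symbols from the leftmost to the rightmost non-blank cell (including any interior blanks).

p0 | _[a]bbaabb__   read a → write b, move right, go to p1
p1 | _b[b]baabb__   read b → write a, move left, go to p1
p1 | _[b]abaabb__   read b → write a, move left, go to p1
p1 | [_]aabaabb__   read _ → write _, move right, go to p0
p0 | _[a]abaabb__   read a → write b, move right, go to p1
p1 | _b[a]baabb__   read a → write _, move right, go to p1
p1 | _b_[b]aabb__   read b → write a, move left, go to p1
p1 | _b[_]aaabb__   read _ → write _, move right, go to p0
p0 | _b_[a]aabb__   read a → write b, move right, go to p1
p1 | _b_b[a]abb__   read a → write _, move right, go to p1
p1 | _b_b_[a]bb__   read a → write _, move right, go to p1
p1 | _b_b__[b]b__   read b → write a, move left, go to p1
p1 | _b_b_[_]ab__   read _ → write _, move right, go to p0
p0 | _b_b__[a]b__   read a → write b, move right, go to p1
p1 | _b_b__b[b]__   read b → write a, move left, go to p1
p1 | _b_b__[b]a__   read b → write a, move left, go to p1
p1 | _b_b_[_]aa__   read _ → write _, move right, go to p0
p0 | _b_b__[a]a__   read a → write b, move right, go to p1
p1 | _b_b__b[a]__   read a → write _, move right, go to p1
p1 | _b_b__b_[_]_   read _ → write _, move right, go to p0
p0 | _b_b__b__[_]
The non-blank tape span at halt is b_b__b.

b_b__b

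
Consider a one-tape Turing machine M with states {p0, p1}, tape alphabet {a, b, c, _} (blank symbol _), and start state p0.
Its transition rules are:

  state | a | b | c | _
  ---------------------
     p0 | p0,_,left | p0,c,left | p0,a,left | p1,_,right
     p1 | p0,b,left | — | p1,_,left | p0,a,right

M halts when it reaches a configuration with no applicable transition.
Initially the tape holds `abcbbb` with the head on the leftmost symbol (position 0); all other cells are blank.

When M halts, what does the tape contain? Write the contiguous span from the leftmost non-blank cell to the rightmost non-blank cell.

state=p0 head=0 tape=_[a]bcbbb   (p0,a)→(p0,_,left)
state=p0 head=-1 tape=[_]_bcbbb   (p0,_)→(p1,_,right)
state=p1 head=0 tape=_[_]bcbbb   (p1,_)→(p0,a,right)
state=p0 head=1 tape=_a[b]cbbb   (p0,b)→(p0,c,left)
state=p0 head=0 tape=_[a]ccbbb   (p0,a)→(p0,_,left)
state=p0 head=-1 tape=[_]_ccbbb   (p0,_)→(p1,_,right)
state=p1 head=0 tape=_[_]ccbbb   (p1,_)→(p0,a,right)
state=p0 head=1 tape=_a[c]cbbb   (p0,c)→(p0,a,left)
state=p0 head=0 tape=_[a]acbbb   (p0,a)→(p0,_,left)
state=p0 head=-1 tape=[_]_acbbb   (p0,_)→(p1,_,right)
state=p1 head=0 tape=_[_]acbbb   (p1,_)→(p0,a,right)
state=p0 head=1 tape=_a[a]cbbb   (p0,a)→(p0,_,left)
state=p0 head=0 tape=_[a]_cbbb   (p0,a)→(p0,_,left)
state=p0 head=-1 tape=[_]__cbbb   (p0,_)→(p1,_,right)
state=p1 head=0 tape=_[_]_cbbb   (p1,_)→(p0,a,right)
state=p0 head=1 tape=_a[_]cbbb   (p0,_)→(p1,_,right)
state=p1 head=2 tape=_a_[c]bbb   (p1,c)→(p1,_,left)
state=p1 head=1 tape=_a[_]_bbb   (p1,_)→(p0,a,right)
state=p0 head=2 tape=_aa[_]bbb   (p0,_)→(p1,_,right)
state=p1 head=3 tape=_aa_[b]bb
The non-blank tape span at halt is aa_bbb.

aa_bbb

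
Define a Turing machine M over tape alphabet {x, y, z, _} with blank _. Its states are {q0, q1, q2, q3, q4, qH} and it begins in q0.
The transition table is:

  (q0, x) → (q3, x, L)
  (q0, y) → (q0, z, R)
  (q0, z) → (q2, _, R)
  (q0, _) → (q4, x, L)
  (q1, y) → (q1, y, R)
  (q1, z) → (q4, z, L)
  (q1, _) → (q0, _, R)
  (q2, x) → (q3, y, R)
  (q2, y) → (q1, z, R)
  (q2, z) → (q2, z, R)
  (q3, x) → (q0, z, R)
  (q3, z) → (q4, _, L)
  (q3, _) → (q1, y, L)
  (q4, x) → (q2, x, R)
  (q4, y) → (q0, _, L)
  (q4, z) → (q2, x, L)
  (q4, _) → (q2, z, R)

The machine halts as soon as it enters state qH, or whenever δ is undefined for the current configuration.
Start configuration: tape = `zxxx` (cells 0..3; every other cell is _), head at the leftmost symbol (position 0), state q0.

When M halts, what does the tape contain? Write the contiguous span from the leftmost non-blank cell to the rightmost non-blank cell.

q0 | _[z]xxx   read z → write _, move R, go to q2
q2 | __[x]xx   read x → write y, move R, go to q3
q3 | __y[x]x   read x → write z, move R, go to q0
q0 | __yz[x]   read x → write x, move L, go to q3
q3 | __y[z]x   read z → write _, move L, go to q4
q4 | __[y]_x   read y → write _, move L, go to q0
q0 | _[_]__x   read _ → write x, move L, go to q4
q4 | [_]x__x   read _ → write z, move R, go to q2
q2 | z[x]__x   read x → write y, move R, go to q3
q3 | zy[_]_x   read _ → write y, move L, go to q1
q1 | z[y]y_x   read y → write y, move R, go to q1
q1 | zy[y]_x   read y → write y, move R, go to q1
q1 | zyy[_]x   read _ → write _, move R, go to q0
q0 | zyy_[x]   read x → write x, move L, go to q3
q3 | zyy[_]x   read _ → write y, move L, go to q1
q1 | zy[y]yx   read y → write y, move R, go to q1
q1 | zyy[y]x   read y → write y, move R, go to q1
q1 | zyyy[x]
The non-blank tape span at halt is zyyyx.

zyyyx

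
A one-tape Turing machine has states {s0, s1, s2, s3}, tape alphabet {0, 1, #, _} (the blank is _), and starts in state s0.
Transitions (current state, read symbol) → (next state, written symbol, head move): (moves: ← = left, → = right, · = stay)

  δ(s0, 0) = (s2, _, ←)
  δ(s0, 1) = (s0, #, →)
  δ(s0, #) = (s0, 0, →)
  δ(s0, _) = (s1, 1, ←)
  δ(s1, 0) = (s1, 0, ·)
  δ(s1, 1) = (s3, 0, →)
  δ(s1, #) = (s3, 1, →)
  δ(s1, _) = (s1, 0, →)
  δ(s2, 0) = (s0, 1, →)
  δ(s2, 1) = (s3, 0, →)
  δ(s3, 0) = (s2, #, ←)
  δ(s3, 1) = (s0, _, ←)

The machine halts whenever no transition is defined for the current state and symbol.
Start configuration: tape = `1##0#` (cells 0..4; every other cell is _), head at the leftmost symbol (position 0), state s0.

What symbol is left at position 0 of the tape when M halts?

#

state=s0 head=0 tape=[1]##0#   (s0,1)→(s0,#,→)
state=s0 head=1 tape=#[#]#0#   (s0,#)→(s0,0,→)
state=s0 head=2 tape=#0[#]0#   (s0,#)→(s0,0,→)
state=s0 head=3 tape=#00[0]#   (s0,0)→(s2,_,←)
state=s2 head=2 tape=#0[0]_#   (s2,0)→(s0,1,→)
state=s0 head=3 tape=#01[_]#   (s0,_)→(s1,1,←)
state=s1 head=2 tape=#0[1]1#   (s1,1)→(s3,0,→)
state=s3 head=3 tape=#00[1]#   (s3,1)→(s0,_,←)
state=s0 head=2 tape=#0[0]_#   (s0,0)→(s2,_,←)
state=s2 head=1 tape=#[0]__#   (s2,0)→(s0,1,→)
state=s0 head=2 tape=#1[_]_#   (s0,_)→(s1,1,←)
state=s1 head=1 tape=#[1]1_#   (s1,1)→(s3,0,→)
state=s3 head=2 tape=#0[1]_#   (s3,1)→(s0,_,←)
state=s0 head=1 tape=#[0]__#   (s0,0)→(s2,_,←)
state=s2 head=0 tape=[#]___#
Cell 0 holds # when M halts.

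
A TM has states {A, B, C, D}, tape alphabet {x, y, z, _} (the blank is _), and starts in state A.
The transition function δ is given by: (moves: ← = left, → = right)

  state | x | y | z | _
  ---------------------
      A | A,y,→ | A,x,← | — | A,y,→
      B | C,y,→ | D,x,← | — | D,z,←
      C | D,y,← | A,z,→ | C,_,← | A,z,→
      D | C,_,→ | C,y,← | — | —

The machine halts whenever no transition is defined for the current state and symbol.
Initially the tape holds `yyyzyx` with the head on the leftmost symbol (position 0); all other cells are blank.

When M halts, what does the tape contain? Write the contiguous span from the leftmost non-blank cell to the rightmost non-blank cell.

yyyyyyzyx

state=A head=0 tape=___[y]yyzyx   (A,y)→(A,x,←)
state=A head=-1 tape=__[_]xyyzyx   (A,_)→(A,y,→)
state=A head=0 tape=__y[x]yyzyx   (A,x)→(A,y,→)
state=A head=1 tape=__yy[y]yzyx   (A,y)→(A,x,←)
state=A head=0 tape=__y[y]xyzyx   (A,y)→(A,x,←)
state=A head=-1 tape=__[y]xxyzyx   (A,y)→(A,x,←)
state=A head=-2 tape=_[_]xxxyzyx   (A,_)→(A,y,→)
state=A head=-1 tape=_y[x]xxyzyx   (A,x)→(A,y,→)
state=A head=0 tape=_yy[x]xyzyx   (A,x)→(A,y,→)
state=A head=1 tape=_yyy[x]yzyx   (A,x)→(A,y,→)
state=A head=2 tape=_yyyy[y]zyx   (A,y)→(A,x,←)
state=A head=1 tape=_yyy[y]xzyx   (A,y)→(A,x,←)
state=A head=0 tape=_yy[y]xxzyx   (A,y)→(A,x,←)
state=A head=-1 tape=_y[y]xxxzyx   (A,y)→(A,x,←)
state=A head=-2 tape=_[y]xxxxzyx   (A,y)→(A,x,←)
state=A head=-3 tape=[_]xxxxxzyx   (A,_)→(A,y,→)
state=A head=-2 tape=y[x]xxxxzyx   (A,x)→(A,y,→)
state=A head=-1 tape=yy[x]xxxzyx   (A,x)→(A,y,→)
state=A head=0 tape=yyy[x]xxzyx   (A,x)→(A,y,→)
state=A head=1 tape=yyyy[x]xzyx   (A,x)→(A,y,→)
state=A head=2 tape=yyyyy[x]zyx   (A,x)→(A,y,→)
state=A head=3 tape=yyyyyy[z]yx
The non-blank tape span at halt is yyyyyyzyx.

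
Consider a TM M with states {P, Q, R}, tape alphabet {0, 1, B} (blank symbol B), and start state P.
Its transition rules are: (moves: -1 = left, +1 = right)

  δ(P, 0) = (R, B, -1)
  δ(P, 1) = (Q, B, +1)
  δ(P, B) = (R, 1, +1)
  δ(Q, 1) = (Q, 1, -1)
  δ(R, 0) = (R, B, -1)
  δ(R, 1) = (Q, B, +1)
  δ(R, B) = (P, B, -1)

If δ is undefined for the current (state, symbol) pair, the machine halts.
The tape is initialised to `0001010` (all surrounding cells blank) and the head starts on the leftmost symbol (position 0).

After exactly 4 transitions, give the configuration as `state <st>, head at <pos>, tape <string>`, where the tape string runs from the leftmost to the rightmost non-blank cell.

P | BB[0]001010   read 0 → write B, move -1, go to R
R | B[B]B001010   read B → write B, move -1, go to P
P | [B]BB001010   read B → write 1, move +1, go to R
R | 1[B]B001010   read B → write B, move -1, go to P
P | [1]BB001010
After 4 steps: state P, head at -2, tape 1BB001010.

state P, head at -2, tape 1BB001010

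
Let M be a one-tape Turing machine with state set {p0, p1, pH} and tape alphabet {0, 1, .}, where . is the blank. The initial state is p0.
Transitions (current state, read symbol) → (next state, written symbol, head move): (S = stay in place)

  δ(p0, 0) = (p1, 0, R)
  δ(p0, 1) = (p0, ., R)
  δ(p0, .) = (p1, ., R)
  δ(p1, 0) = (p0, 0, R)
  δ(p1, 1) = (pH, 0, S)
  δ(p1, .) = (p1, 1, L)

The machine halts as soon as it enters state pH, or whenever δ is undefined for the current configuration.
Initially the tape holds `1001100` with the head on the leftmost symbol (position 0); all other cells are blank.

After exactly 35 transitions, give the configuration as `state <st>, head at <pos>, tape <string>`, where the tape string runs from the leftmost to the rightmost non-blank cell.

state p0, head at 11, tape 00..00....11

state=p0 head=0 tape=[1]001100......   (p0,1)→(p0,.,R)
state=p0 head=1 tape=.[0]01100......   (p0,0)→(p1,0,R)
state=p1 head=2 tape=.0[0]1100......   (p1,0)→(p0,0,R)
state=p0 head=3 tape=.00[1]100......   (p0,1)→(p0,.,R)
state=p0 head=4 tape=.00.[1]00......   (p0,1)→(p0,.,R)
state=p0 head=5 tape=.00..[0]0......   (p0,0)→(p1,0,R)
state=p1 head=6 tape=.00..0[0]......   (p1,0)→(p0,0,R)
state=p0 head=7 tape=.00..00[.].....   (p0,.)→(p1,.,R)
state=p1 head=8 tape=.00..00.[.]....   (p1,.)→(p1,1,L)
state=p1 head=7 tape=.00..00[.]1....   (p1,.)→(p1,1,L)
state=p1 head=6 tape=.00..0[0]11....   (p1,0)→(p0,0,R)
state=p0 head=7 tape=.00..00[1]1....   (p0,1)→(p0,.,R)
state=p0 head=8 tape=.00..00.[1]....   (p0,1)→(p0,.,R)
state=p0 head=9 tape=.00..00..[.]...   (p0,.)→(p1,.,R)
state=p1 head=10 tape=.00..00...[.]..   (p1,.)→(p1,1,L)
state=p1 head=9 tape=.00..00..[.]1..   (p1,.)→(p1,1,L)
state=p1 head=8 tape=.00..00.[.]11..   (p1,.)→(p1,1,L)
state=p1 head=7 tape=.00..00[.]111..   (p1,.)→(p1,1,L)
state=p1 head=6 tape=.00..0[0]1111..   (p1,0)→(p0,0,R)
state=p0 head=7 tape=.00..00[1]111..   (p0,1)→(p0,.,R)
state=p0 head=8 tape=.00..00.[1]11..   (p0,1)→(p0,.,R)
state=p0 head=9 tape=.00..00..[1]1..   (p0,1)→(p0,.,R)
state=p0 head=10 tape=.00..00...[1]..   (p0,1)→(p0,.,R)
state=p0 head=11 tape=.00..00....[.].   (p0,.)→(p1,.,R)
state=p1 head=12 tape=.00..00.....[.]   (p1,.)→(p1,1,L)
state=p1 head=11 tape=.00..00....[.]1   (p1,.)→(p1,1,L)
state=p1 head=10 tape=.00..00...[.]11   (p1,.)→(p1,1,L)
state=p1 head=9 tape=.00..00..[.]111   (p1,.)→(p1,1,L)
state=p1 head=8 tape=.00..00.[.]1111   (p1,.)→(p1,1,L)
state=p1 head=7 tape=.00..00[.]11111   (p1,.)→(p1,1,L)
state=p1 head=6 tape=.00..0[0]111111   (p1,0)→(p0,0,R)
state=p0 head=7 tape=.00..00[1]11111   (p0,1)→(p0,.,R)
state=p0 head=8 tape=.00..00.[1]1111   (p0,1)→(p0,.,R)
state=p0 head=9 tape=.00..00..[1]111   (p0,1)→(p0,.,R)
state=p0 head=10 tape=.00..00...[1]11   (p0,1)→(p0,.,R)
state=p0 head=11 tape=.00..00....[1]1
After 35 steps: state p0, head at 11, tape 00..00....11.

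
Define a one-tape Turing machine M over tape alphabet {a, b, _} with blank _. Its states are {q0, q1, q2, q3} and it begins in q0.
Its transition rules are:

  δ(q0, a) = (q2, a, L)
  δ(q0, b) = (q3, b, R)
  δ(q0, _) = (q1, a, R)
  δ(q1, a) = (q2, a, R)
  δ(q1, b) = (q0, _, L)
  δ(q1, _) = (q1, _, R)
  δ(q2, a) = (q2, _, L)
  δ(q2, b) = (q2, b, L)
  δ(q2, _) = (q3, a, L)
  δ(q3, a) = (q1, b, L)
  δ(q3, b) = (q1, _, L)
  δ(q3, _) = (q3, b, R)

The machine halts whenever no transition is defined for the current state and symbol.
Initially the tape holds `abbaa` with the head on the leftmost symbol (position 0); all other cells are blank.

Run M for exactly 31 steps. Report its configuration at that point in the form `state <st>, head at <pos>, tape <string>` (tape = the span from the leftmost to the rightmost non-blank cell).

state=q0 head=0 tape=______[a]bbaa   (q0,a)→(q2,a,L)
state=q2 head=-1 tape=_____[_]abbaa   (q2,_)→(q3,a,L)
state=q3 head=-2 tape=____[_]aabbaa   (q3,_)→(q3,b,R)
state=q3 head=-1 tape=____b[a]abbaa   (q3,a)→(q1,b,L)
state=q1 head=-2 tape=____[b]babbaa   (q1,b)→(q0,_,L)
state=q0 head=-3 tape=___[_]_babbaa   (q0,_)→(q1,a,R)
state=q1 head=-2 tape=___a[_]babbaa   (q1,_)→(q1,_,R)
state=q1 head=-1 tape=___a_[b]abbaa   (q1,b)→(q0,_,L)
state=q0 head=-2 tape=___a[_]_abbaa   (q0,_)→(q1,a,R)
state=q1 head=-1 tape=___aa[_]abbaa   (q1,_)→(q1,_,R)
state=q1 head=0 tape=___aa_[a]bbaa   (q1,a)→(q2,a,R)
state=q2 head=1 tape=___aa_a[b]baa   (q2,b)→(q2,b,L)
state=q2 head=0 tape=___aa_[a]bbaa   (q2,a)→(q2,_,L)
state=q2 head=-1 tape=___aa[_]_bbaa   (q2,_)→(q3,a,L)
state=q3 head=-2 tape=___a[a]a_bbaa   (q3,a)→(q1,b,L)
state=q1 head=-3 tape=___[a]ba_bbaa   (q1,a)→(q2,a,R)
state=q2 head=-2 tape=___a[b]a_bbaa   (q2,b)→(q2,b,L)
state=q2 head=-3 tape=___[a]ba_bbaa   (q2,a)→(q2,_,L)
state=q2 head=-4 tape=__[_]_ba_bbaa   (q2,_)→(q3,a,L)
state=q3 head=-5 tape=_[_]a_ba_bbaa   (q3,_)→(q3,b,R)
state=q3 head=-4 tape=_b[a]_ba_bbaa   (q3,a)→(q1,b,L)
state=q1 head=-5 tape=_[b]b_ba_bbaa   (q1,b)→(q0,_,L)
state=q0 head=-6 tape=[_]_b_ba_bbaa   (q0,_)→(q1,a,R)
state=q1 head=-5 tape=a[_]b_ba_bbaa   (q1,_)→(q1,_,R)
state=q1 head=-4 tape=a_[b]_ba_bbaa   (q1,b)→(q0,_,L)
state=q0 head=-5 tape=a[_]__ba_bbaa   (q0,_)→(q1,a,R)
state=q1 head=-4 tape=aa[_]_ba_bbaa   (q1,_)→(q1,_,R)
state=q1 head=-3 tape=aa_[_]ba_bbaa   (q1,_)→(q1,_,R)
state=q1 head=-2 tape=aa__[b]a_bbaa   (q1,b)→(q0,_,L)
state=q0 head=-3 tape=aa_[_]_a_bbaa   (q0,_)→(q1,a,R)
state=q1 head=-2 tape=aa_a[_]a_bbaa   (q1,_)→(q1,_,R)
state=q1 head=-1 tape=aa_a_[a]_bbaa
After 31 steps: state q1, head at -1, tape aa_a_a_bbaa.

state q1, head at -1, tape aa_a_a_bbaa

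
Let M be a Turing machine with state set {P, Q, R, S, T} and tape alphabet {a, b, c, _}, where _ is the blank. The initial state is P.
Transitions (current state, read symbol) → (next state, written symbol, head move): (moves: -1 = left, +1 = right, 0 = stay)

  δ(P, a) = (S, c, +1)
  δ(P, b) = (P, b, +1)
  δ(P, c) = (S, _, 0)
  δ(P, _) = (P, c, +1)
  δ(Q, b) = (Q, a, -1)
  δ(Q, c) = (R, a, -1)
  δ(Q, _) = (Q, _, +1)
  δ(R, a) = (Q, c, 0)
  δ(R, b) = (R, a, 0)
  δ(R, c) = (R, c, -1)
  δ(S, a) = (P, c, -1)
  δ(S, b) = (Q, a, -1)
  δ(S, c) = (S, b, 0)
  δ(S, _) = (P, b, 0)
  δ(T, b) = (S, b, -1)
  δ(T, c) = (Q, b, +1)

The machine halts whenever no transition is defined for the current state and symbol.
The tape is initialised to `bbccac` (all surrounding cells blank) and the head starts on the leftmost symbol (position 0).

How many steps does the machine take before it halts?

24

state=P head=0 tape=_[b]bccac   (P,b)→(P,b,+1)
state=P head=1 tape=_b[b]ccac   (P,b)→(P,b,+1)
state=P head=2 tape=_bb[c]cac   (P,c)→(S,_,0)
state=S head=2 tape=_bb[_]cac   (S,_)→(P,b,0)
state=P head=2 tape=_bb[b]cac   (P,b)→(P,b,+1)
state=P head=3 tape=_bbb[c]ac   (P,c)→(S,_,0)
state=S head=3 tape=_bbb[_]ac   (S,_)→(P,b,0)
state=P head=3 tape=_bbb[b]ac   (P,b)→(P,b,+1)
state=P head=4 tape=_bbbb[a]c   (P,a)→(S,c,+1)
state=S head=5 tape=_bbbbc[c]   (S,c)→(S,b,0)
state=S head=5 tape=_bbbbc[b]   (S,b)→(Q,a,-1)
state=Q head=4 tape=_bbbb[c]a   (Q,c)→(R,a,-1)
state=R head=3 tape=_bbb[b]aa   (R,b)→(R,a,0)
state=R head=3 tape=_bbb[a]aa   (R,a)→(Q,c,0)
state=Q head=3 tape=_bbb[c]aa   (Q,c)→(R,a,-1)
state=R head=2 tape=_bb[b]aaa   (R,b)→(R,a,0)
state=R head=2 tape=_bb[a]aaa   (R,a)→(Q,c,0)
state=Q head=2 tape=_bb[c]aaa   (Q,c)→(R,a,-1)
state=R head=1 tape=_b[b]aaaa   (R,b)→(R,a,0)
state=R head=1 tape=_b[a]aaaa   (R,a)→(Q,c,0)
state=Q head=1 tape=_b[c]aaaa   (Q,c)→(R,a,-1)
state=R head=0 tape=_[b]aaaaa   (R,b)→(R,a,0)
state=R head=0 tape=_[a]aaaaa   (R,a)→(Q,c,0)
state=Q head=0 tape=_[c]aaaaa   (Q,c)→(R,a,-1)
state=R head=-1 tape=[_]aaaaaa
M halts after 24 transitions.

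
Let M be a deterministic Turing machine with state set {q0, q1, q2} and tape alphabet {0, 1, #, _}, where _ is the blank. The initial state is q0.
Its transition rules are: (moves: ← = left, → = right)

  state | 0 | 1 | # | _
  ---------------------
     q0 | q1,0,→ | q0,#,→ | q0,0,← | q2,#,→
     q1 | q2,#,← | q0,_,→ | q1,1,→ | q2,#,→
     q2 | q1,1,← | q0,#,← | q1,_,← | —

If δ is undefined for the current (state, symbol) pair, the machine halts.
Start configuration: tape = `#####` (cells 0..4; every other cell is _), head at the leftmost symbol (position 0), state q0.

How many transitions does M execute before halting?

q0 | _[#]####__   read # → write 0, move ←, go to q0
q0 | [_]0####__   read _ → write #, move →, go to q2
q2 | #[0]####__   read 0 → write 1, move ←, go to q1
q1 | [#]1####__   read # → write 1, move →, go to q1
q1 | 1[1]####__   read 1 → write _, move →, go to q0
q0 | 1_[#]###__   read # → write 0, move ←, go to q0
q0 | 1[_]0###__   read _ → write #, move →, go to q2
q2 | 1#[0]###__   read 0 → write 1, move ←, go to q1
q1 | 1[#]1###__   read # → write 1, move →, go to q1
q1 | 11[1]###__   read 1 → write _, move →, go to q0
q0 | 11_[#]##__   read # → write 0, move ←, go to q0
q0 | 11[_]0##__   read _ → write #, move →, go to q2
q2 | 11#[0]##__   read 0 → write 1, move ←, go to q1
q1 | 11[#]1##__   read # → write 1, move →, go to q1
q1 | 111[1]##__   read 1 → write _, move →, go to q0
q0 | 111_[#]#__   read # → write 0, move ←, go to q0
q0 | 111[_]0#__   read _ → write #, move →, go to q2
q2 | 111#[0]#__   read 0 → write 1, move ←, go to q1
q1 | 111[#]1#__   read # → write 1, move →, go to q1
q1 | 1111[1]#__   read 1 → write _, move →, go to q0
q0 | 1111_[#]__   read # → write 0, move ←, go to q0
q0 | 1111[_]0__   read _ → write #, move →, go to q2
q2 | 1111#[0]__   read 0 → write 1, move ←, go to q1
q1 | 1111[#]1__   read # → write 1, move →, go to q1
q1 | 11111[1]__   read 1 → write _, move →, go to q0
q0 | 11111_[_]_   read _ → write #, move →, go to q2
q2 | 11111_#[_]
M halts after 26 transitions.

26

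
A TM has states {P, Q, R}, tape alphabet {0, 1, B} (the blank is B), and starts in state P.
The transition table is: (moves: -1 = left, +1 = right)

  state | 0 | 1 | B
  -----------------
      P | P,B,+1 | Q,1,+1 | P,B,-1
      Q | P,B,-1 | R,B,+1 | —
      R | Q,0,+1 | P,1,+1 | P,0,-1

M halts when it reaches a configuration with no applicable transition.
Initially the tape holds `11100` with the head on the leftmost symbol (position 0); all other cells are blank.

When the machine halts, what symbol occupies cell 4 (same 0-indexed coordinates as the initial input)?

state=P head=0 tape=[1]1100B   (P,1)→(Q,1,+1)
state=Q head=1 tape=1[1]100B   (Q,1)→(R,B,+1)
state=R head=2 tape=1B[1]00B   (R,1)→(P,1,+1)
state=P head=3 tape=1B1[0]0B   (P,0)→(P,B,+1)
state=P head=4 tape=1B1B[0]B   (P,0)→(P,B,+1)
state=P head=5 tape=1B1BB[B]   (P,B)→(P,B,-1)
state=P head=4 tape=1B1B[B]B   (P,B)→(P,B,-1)
state=P head=3 tape=1B1[B]BB   (P,B)→(P,B,-1)
state=P head=2 tape=1B[1]BBB   (P,1)→(Q,1,+1)
state=Q head=3 tape=1B1[B]BB
Cell 4 holds B when M halts.

B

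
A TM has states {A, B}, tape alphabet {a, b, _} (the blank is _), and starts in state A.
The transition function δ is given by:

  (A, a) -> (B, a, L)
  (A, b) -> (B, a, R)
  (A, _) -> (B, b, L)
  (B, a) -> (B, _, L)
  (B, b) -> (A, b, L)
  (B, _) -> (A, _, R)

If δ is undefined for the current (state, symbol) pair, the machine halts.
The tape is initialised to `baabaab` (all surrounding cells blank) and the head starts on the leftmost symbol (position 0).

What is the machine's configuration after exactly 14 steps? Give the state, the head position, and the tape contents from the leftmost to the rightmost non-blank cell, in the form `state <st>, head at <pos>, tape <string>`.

state=A head=0 tape=_[b]aabaab   (A,b)→(B,a,R)
state=B head=1 tape=_a[a]abaab   (B,a)→(B,_,L)
state=B head=0 tape=_[a]_abaab   (B,a)→(B,_,L)
state=B head=-1 tape=[_]__abaab   (B,_)→(A,_,R)
state=A head=0 tape=_[_]_abaab   (A,_)→(B,b,L)
state=B head=-1 tape=[_]b_abaab   (B,_)→(A,_,R)
state=A head=0 tape=_[b]_abaab   (A,b)→(B,a,R)
state=B head=1 tape=_a[_]abaab   (B,_)→(A,_,R)
state=A head=2 tape=_a_[a]baab   (A,a)→(B,a,L)
state=B head=1 tape=_a[_]abaab   (B,_)→(A,_,R)
state=A head=2 tape=_a_[a]baab   (A,a)→(B,a,L)
state=B head=1 tape=_a[_]abaab   (B,_)→(A,_,R)
state=A head=2 tape=_a_[a]baab   (A,a)→(B,a,L)
state=B head=1 tape=_a[_]abaab   (B,_)→(A,_,R)
state=A head=2 tape=_a_[a]baab
After 14 steps: state A, head at 2, tape a_abaab.

state A, head at 2, tape a_abaab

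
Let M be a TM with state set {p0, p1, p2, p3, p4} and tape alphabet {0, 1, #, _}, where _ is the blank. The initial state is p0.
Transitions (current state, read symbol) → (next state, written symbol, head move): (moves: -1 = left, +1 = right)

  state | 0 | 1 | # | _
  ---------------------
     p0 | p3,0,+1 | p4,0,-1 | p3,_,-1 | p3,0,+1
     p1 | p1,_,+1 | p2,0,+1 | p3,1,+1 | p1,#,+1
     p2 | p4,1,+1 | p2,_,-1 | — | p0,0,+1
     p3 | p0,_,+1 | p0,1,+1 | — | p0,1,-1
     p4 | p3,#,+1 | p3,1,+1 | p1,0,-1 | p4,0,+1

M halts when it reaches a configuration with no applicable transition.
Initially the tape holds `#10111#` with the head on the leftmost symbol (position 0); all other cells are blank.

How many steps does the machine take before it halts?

14

p0 | __[#]10111#   read # → write _, move -1, go to p3
p3 | _[_]_10111#   read _ → write 1, move -1, go to p0
p0 | [_]1_10111#   read _ → write 0, move +1, go to p3
p3 | 0[1]_10111#   read 1 → write 1, move +1, go to p0
p0 | 01[_]10111#   read _ → write 0, move +1, go to p3
p3 | 010[1]0111#   read 1 → write 1, move +1, go to p0
p0 | 0101[0]111#   read 0 → write 0, move +1, go to p3
p3 | 01010[1]11#   read 1 → write 1, move +1, go to p0
p0 | 010101[1]1#   read 1 → write 0, move -1, go to p4
p4 | 01010[1]01#   read 1 → write 1, move +1, go to p3
p3 | 010101[0]1#   read 0 → write _, move +1, go to p0
p0 | 010101_[1]#   read 1 → write 0, move -1, go to p4
p4 | 010101[_]0#   read _ → write 0, move +1, go to p4
p4 | 0101010[0]#   read 0 → write #, move +1, go to p3
p3 | 0101010#[#]
M halts after 14 transitions.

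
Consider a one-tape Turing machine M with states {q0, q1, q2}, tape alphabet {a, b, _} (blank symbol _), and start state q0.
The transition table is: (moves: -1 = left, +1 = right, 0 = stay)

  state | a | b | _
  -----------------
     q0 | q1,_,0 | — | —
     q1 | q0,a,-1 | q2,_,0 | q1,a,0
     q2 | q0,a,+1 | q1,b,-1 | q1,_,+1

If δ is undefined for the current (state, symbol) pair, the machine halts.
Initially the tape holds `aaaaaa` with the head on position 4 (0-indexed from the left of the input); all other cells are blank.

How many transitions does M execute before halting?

15

q0 | _aaaa[a]a   read a → write _, move 0, go to q1
q1 | _aaaa[_]a   read _ → write a, move 0, go to q1
q1 | _aaaa[a]a   read a → write a, move -1, go to q0
q0 | _aaa[a]aa   read a → write _, move 0, go to q1
q1 | _aaa[_]aa   read _ → write a, move 0, go to q1
q1 | _aaa[a]aa   read a → write a, move -1, go to q0
q0 | _aa[a]aaa   read a → write _, move 0, go to q1
q1 | _aa[_]aaa   read _ → write a, move 0, go to q1
q1 | _aa[a]aaa   read a → write a, move -1, go to q0
q0 | _a[a]aaaa   read a → write _, move 0, go to q1
q1 | _a[_]aaaa   read _ → write a, move 0, go to q1
q1 | _a[a]aaaa   read a → write a, move -1, go to q0
q0 | _[a]aaaaa   read a → write _, move 0, go to q1
q1 | _[_]aaaaa   read _ → write a, move 0, go to q1
q1 | _[a]aaaaa   read a → write a, move -1, go to q0
q0 | [_]aaaaaa
M halts after 15 transitions.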